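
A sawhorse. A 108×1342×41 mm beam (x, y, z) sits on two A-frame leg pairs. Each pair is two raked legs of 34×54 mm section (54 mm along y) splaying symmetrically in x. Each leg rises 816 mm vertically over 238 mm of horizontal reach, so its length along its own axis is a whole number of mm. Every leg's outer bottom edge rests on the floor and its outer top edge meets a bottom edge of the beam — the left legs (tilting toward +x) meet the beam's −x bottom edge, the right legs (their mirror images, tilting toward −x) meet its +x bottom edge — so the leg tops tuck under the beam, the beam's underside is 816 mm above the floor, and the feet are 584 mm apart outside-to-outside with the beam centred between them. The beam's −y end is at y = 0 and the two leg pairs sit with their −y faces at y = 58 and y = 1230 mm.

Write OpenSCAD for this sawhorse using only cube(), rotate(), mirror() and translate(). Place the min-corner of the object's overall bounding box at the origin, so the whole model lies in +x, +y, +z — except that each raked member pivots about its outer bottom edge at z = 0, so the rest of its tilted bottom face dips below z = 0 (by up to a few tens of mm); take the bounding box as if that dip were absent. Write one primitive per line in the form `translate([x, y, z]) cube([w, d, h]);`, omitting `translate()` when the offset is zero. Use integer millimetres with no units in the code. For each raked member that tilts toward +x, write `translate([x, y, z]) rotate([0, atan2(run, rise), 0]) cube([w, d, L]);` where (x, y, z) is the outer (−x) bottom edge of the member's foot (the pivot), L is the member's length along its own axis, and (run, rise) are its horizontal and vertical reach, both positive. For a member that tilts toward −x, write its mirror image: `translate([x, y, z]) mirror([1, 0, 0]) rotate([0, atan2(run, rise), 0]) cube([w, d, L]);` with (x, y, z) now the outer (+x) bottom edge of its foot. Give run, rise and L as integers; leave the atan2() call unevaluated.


translate([238, 0, 816]) cube([108, 1342, 41]);
translate([0, 58, 0]) rotate([0, atan2(238, 816), 0]) cube([34, 54, 850]);
translate([584, 58, 0]) mirror([1, 0, 0]) rotate([0, atan2(238, 816), 0]) cube([34, 54, 850]);
translate([0, 1230, 0]) rotate([0, atan2(238, 816), 0]) cube([34, 54, 850]);
translate([584, 1230, 0]) mirror([1, 0, 0]) rotate([0, atan2(238, 816), 0]) cube([34, 54, 850]);


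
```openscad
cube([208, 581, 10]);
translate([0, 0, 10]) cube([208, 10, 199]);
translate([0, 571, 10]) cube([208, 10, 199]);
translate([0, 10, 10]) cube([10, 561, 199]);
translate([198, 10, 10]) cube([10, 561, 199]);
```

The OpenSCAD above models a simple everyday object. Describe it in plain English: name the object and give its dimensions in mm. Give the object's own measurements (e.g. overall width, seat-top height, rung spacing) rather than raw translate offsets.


An open-topped rectangular box: outside dimensions 208×581×209 mm, with a uniform wall and base thickness of 10 mm. The base is a full 208×581 slab on the floor; four walls sit on top of the base. The front and back walls (the −y and +y sides) span the full width; the two side walls fit between them.


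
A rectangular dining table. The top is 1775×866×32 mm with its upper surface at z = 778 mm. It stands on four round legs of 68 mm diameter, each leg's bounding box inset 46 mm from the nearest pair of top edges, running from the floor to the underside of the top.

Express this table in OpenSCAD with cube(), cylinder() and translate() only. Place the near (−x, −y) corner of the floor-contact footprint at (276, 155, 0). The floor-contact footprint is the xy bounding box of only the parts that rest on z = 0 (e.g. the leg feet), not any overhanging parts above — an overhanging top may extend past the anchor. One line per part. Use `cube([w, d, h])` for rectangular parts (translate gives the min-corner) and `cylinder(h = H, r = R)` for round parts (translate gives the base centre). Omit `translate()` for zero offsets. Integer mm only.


translate([230, 109, 746]) cube([1775, 866, 32]);
translate([310, 189, 0]) cylinder(h = 746, r = 34);
translate([1925, 189, 0]) cylinder(h = 746, r = 34);
translate([310, 895, 0]) cylinder(h = 746, r = 34);
translate([1925, 895, 0]) cylinder(h = 746, r = 34);


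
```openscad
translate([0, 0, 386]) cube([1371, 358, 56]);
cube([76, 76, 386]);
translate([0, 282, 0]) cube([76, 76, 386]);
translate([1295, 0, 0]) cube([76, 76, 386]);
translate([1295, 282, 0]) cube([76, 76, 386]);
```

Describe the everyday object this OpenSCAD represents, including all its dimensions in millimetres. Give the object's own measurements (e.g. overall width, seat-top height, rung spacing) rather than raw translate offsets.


A bench: a 1371×358 mm seat slab, 56 mm thick, top at z = 442 mm, on four 76×76 mm square legs flush with the seat corners and standing on z = 0.


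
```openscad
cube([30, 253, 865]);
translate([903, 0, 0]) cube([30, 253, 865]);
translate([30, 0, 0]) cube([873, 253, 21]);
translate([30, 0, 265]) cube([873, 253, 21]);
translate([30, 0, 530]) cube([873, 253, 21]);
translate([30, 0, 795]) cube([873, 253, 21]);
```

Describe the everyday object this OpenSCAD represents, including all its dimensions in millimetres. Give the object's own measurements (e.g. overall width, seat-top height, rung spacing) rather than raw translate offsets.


An open bookshelf. Two side panels, each 30 mm thick, 253 mm deep and 865 mm tall, stand 933 mm apart (outside-to-outside). Between them sit 4 shelves, each 21 mm thick and 253 mm deep, spanning the full gap between the sides. The bottom shelf rests on the floor (its underside at z = 0) and the clear gap between one shelf's top and the next shelf's underside is 244 mm.


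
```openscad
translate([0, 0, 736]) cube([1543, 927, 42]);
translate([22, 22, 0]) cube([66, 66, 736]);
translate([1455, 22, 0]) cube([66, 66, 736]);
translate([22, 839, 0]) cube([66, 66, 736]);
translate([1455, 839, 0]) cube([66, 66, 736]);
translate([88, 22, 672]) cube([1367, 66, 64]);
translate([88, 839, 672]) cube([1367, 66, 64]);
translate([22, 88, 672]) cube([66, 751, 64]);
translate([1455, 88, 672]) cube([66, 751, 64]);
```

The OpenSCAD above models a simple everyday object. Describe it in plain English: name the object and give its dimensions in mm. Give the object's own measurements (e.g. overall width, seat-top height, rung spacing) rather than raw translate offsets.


A rectangular dining table. The top is 1543×927×42 mm with its upper surface at z = 778 mm. It stands on four 66×66 mm square legs, each inset 22 mm from the nearest pair of top edges, running from the floor to the underside of the top. Four apron rails, 66 mm thick and 64 mm tall, run between adjacent legs with their top edges flush with the underside of the top and their outer faces flush with the legs' outer faces.


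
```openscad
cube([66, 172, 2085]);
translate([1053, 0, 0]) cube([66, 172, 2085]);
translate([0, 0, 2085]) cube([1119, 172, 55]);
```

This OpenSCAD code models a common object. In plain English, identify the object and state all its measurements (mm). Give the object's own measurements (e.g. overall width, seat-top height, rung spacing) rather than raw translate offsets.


A door frame. The clear opening is 987 mm wide and 2085 mm high. Two 66 mm wide jambs, 172 mm deep, stand either side of the opening from the floor to the top of the opening. A 55 mm thick head sits across the top of both jambs, spanning the full outside width of the frame.


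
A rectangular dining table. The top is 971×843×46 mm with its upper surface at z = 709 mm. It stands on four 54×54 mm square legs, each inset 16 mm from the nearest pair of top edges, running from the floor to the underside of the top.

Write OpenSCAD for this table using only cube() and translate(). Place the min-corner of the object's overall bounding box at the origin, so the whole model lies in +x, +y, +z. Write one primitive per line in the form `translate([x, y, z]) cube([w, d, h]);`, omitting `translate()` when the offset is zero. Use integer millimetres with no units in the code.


translate([0, 0, 663]) cube([971, 843, 46]);
translate([16, 16, 0]) cube([54, 54, 663]);
translate([901, 16, 0]) cube([54, 54, 663]);
translate([16, 773, 0]) cube([54, 54, 663]);
translate([901, 773, 0]) cube([54, 54, 663]);


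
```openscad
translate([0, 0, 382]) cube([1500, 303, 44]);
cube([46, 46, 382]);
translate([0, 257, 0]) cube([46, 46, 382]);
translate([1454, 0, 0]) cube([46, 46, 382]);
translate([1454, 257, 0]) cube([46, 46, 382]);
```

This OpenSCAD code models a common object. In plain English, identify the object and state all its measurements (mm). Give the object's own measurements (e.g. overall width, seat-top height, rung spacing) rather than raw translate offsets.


A bench: a 1500×303 mm seat slab, 44 mm thick, top at z = 426 mm, on four 46×46 mm square legs flush with the seat corners and standing on z = 0.


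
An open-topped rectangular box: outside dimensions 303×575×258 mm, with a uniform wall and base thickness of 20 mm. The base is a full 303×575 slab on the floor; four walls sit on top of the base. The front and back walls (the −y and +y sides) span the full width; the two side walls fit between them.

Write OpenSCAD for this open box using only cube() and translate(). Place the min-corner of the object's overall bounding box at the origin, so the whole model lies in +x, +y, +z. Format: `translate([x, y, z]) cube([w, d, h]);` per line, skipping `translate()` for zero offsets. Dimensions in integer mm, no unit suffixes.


cube([303, 575, 20]);
translate([0, 0, 20]) cube([303, 20, 238]);
translate([0, 555, 20]) cube([303, 20, 238]);
translate([0, 20, 20]) cube([20, 535, 238]);
translate([283, 20, 20]) cube([20, 535, 238]);


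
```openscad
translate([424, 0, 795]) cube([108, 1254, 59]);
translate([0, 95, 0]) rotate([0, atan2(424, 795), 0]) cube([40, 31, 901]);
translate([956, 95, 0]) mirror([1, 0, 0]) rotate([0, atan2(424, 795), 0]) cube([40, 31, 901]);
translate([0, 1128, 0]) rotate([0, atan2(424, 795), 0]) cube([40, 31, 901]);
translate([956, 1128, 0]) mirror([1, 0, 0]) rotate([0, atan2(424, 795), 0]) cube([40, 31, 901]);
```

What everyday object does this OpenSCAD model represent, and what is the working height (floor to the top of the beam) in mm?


A sawhorse. The overall height is 854 mm.

A beam across two mirrored pairs of raked legs — a sawhorse. The beam's underside is at z = 795 (matching the legs' vertical rise in atan2(424, 795)) and the beam is 59 mm tall, so its top is at 795 + 59 = 854 mm. The raked legs top out at the beam's underside, so that is the highest point.


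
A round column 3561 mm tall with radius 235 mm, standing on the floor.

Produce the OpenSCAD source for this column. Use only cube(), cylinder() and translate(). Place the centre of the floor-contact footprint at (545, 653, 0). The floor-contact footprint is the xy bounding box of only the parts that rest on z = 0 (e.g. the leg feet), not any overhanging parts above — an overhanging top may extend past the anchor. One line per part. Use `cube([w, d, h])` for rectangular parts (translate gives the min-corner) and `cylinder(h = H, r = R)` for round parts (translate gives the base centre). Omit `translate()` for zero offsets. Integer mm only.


translate([545, 653, 0]) cylinder(h = 3561, r = 235);


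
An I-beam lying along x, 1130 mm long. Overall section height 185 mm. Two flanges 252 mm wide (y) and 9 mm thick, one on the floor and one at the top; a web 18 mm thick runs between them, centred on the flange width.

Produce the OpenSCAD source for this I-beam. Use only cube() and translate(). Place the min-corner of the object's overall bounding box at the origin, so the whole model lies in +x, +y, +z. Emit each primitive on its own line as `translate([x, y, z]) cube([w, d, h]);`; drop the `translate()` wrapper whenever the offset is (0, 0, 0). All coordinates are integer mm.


cube([1130, 252, 9]);
translate([0, 117, 9]) cube([1130, 18, 167]);
translate([0, 0, 176]) cube([1130, 252, 9]);


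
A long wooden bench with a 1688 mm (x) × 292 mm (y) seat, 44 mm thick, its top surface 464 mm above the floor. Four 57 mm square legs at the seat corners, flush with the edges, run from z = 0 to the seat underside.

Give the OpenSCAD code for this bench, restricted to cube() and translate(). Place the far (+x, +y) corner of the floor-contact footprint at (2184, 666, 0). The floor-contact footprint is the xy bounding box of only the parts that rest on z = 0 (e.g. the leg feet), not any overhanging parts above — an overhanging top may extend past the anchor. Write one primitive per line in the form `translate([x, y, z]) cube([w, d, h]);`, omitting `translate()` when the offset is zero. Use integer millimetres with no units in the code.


translate([496, 374, 420]) cube([1688, 292, 44]);
translate([496, 374, 0]) cube([57, 57, 420]);
translate([496, 609, 0]) cube([57, 57, 420]);
translate([2127, 374, 0]) cube([57, 57, 420]);
translate([2127, 609, 0]) cube([57, 57, 420]);


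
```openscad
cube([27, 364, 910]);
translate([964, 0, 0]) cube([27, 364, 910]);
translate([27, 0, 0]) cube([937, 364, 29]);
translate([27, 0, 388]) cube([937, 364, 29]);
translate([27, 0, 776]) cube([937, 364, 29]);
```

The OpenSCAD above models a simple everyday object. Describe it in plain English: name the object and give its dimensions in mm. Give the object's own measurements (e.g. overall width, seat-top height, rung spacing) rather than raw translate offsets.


An open bookshelf. Two side panels, each 27 mm thick, 364 mm deep and 910 mm tall, stand 991 mm apart (outside-to-outside). Between them sit 3 shelves, each 29 mm thick and 364 mm deep, spanning the full gap between the sides. The bottom shelf rests on the floor (its underside at z = 0) and the clear gap between one shelf's top and the next shelf's underside is 359 mm.


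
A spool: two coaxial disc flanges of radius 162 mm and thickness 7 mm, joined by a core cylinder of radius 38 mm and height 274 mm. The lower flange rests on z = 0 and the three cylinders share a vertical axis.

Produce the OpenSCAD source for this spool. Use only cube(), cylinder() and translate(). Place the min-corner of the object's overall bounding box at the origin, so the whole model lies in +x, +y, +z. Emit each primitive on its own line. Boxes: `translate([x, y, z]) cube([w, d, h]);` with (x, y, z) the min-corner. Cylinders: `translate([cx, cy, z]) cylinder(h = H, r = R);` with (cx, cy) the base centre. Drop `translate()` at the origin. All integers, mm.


translate([162, 162, 0]) cylinder(h = 7, r = 162);
translate([162, 162, 7]) cylinder(h = 274, r = 38);
translate([162, 162, 281]) cylinder(h = 7, r = 162);


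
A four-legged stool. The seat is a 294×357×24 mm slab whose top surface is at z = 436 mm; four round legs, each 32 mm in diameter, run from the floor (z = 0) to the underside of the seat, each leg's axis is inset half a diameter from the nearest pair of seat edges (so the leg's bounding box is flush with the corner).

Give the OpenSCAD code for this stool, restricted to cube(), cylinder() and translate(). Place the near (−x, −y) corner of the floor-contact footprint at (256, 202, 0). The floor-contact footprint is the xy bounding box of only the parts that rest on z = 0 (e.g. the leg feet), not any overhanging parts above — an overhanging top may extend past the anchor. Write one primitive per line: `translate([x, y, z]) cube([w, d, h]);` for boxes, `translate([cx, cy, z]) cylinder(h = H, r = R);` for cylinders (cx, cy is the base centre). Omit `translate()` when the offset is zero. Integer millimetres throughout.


// leg_h = 436 - 24 = 412
translate([256, 202, 412]) cube([294, 357, 24]);
translate([272, 218, 0]) cylinder(h = 412, r = 16);
translate([534, 218, 0]) cylinder(h = 412, r = 16);
translate([272, 543, 0]) cylinder(h = 412, r = 16);
translate([534, 543, 0]) cylinder(h = 412, r = 16);


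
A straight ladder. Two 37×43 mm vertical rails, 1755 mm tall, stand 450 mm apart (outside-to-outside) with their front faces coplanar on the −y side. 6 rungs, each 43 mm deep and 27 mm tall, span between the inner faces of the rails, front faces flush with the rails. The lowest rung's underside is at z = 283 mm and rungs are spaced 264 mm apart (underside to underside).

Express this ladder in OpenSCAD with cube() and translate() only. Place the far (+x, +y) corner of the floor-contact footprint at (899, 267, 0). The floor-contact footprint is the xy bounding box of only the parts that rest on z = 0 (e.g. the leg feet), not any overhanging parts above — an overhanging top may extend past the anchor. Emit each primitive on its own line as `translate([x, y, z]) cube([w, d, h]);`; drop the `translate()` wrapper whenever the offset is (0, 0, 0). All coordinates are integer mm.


// rung span = 450 - 2*37 = 376
// rung[k] z = 283 + k*264
translate([449, 224, 0]) cube([37, 43, 1755]);
translate([862, 224, 0]) cube([37, 43, 1755]);
translate([486, 224, 283]) cube([376, 43, 27]);
translate([486, 224, 547]) cube([376, 43, 27]);
translate([486, 224, 811]) cube([376, 43, 27]);
translate([486, 224, 1075]) cube([376, 43, 27]);
translate([486, 224, 1339]) cube([376, 43, 27]);
translate([486, 224, 1603]) cube([376, 43, 27]);


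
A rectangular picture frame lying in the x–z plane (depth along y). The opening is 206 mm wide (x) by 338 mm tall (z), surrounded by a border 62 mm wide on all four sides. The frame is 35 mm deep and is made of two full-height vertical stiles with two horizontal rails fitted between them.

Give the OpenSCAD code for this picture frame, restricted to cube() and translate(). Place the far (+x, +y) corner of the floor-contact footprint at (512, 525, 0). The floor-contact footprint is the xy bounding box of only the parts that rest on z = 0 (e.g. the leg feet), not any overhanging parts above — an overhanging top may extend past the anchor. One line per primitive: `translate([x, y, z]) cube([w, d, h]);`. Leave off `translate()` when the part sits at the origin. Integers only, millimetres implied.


translate([182, 490, 0]) cube([62, 35, 462]);
translate([450, 490, 0]) cube([62, 35, 462]);
translate([244, 490, 0]) cube([206, 35, 62]);
translate([244, 490, 400]) cube([206, 35, 62]);


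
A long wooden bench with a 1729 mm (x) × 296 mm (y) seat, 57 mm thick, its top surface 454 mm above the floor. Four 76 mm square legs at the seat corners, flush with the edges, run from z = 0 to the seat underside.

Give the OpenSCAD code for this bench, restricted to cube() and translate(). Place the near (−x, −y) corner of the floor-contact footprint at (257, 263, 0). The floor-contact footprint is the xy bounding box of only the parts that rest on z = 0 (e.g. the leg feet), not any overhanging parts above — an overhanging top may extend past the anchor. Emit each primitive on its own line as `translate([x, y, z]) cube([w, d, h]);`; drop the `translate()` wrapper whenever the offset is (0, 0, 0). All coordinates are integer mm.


translate([257, 263, 397]) cube([1729, 296, 57]);
translate([257, 263, 0]) cube([76, 76, 397]);
translate([257, 483, 0]) cube([76, 76, 397]);
translate([1910, 263, 0]) cube([76, 76, 397]);
translate([1910, 483, 0]) cube([76, 76, 397]);


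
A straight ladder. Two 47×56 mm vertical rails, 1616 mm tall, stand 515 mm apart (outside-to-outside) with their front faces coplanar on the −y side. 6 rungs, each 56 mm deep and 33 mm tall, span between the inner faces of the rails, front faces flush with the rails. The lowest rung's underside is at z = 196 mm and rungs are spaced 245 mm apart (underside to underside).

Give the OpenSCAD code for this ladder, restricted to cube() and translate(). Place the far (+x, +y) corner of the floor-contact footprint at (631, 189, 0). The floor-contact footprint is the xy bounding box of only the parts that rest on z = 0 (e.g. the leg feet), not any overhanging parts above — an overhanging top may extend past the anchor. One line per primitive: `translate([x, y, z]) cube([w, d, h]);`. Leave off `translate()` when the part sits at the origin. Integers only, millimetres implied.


translate([116, 133, 0]) cube([47, 56, 1616]);
translate([584, 133, 0]) cube([47, 56, 1616]);
translate([163, 133, 196]) cube([421, 56, 33]);
translate([163, 133, 441]) cube([421, 56, 33]);
translate([163, 133, 686]) cube([421, 56, 33]);
translate([163, 133, 931]) cube([421, 56, 33]);
translate([163, 133, 1176]) cube([421, 56, 33]);
translate([163, 133, 1421]) cube([421, 56, 33]);


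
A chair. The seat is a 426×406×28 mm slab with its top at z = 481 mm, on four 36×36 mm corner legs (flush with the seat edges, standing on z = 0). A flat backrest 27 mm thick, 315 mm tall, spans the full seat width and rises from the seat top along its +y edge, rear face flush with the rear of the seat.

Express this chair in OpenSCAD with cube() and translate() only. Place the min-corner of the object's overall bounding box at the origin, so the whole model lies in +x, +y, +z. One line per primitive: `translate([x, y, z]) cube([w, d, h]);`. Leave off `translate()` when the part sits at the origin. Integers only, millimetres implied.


// leg_h = 481 - 28 = 453
translate([0, 0, 453]) cube([426, 406, 28]);
cube([36, 36, 453]);
translate([390, 0, 0]) cube([36, 36, 453]);
translate([0, 370, 0]) cube([36, 36, 453]);
translate([390, 370, 0]) cube([36, 36, 453]);
translate([0, 379, 481]) cube([426, 27, 315]);


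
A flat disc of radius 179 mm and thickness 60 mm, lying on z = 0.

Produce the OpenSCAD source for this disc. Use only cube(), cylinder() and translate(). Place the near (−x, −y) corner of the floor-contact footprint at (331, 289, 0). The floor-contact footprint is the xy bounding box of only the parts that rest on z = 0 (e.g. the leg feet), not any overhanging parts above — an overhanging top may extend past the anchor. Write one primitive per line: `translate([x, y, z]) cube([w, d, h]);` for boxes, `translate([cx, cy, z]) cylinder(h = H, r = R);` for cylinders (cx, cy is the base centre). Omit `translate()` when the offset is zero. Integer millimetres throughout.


translate([510, 468, 0]) cylinder(h = 60, r = 179);


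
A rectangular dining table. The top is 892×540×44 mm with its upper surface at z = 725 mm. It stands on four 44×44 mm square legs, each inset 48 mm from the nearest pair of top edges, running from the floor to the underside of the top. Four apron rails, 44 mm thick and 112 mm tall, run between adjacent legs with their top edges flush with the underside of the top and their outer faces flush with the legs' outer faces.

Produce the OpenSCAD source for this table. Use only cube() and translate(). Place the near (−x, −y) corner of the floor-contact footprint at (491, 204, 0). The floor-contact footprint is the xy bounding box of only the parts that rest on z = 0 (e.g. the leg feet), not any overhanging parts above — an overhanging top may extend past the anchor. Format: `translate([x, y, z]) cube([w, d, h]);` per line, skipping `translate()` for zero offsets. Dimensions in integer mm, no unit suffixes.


translate([443, 156, 681]) cube([892, 540, 44]);
translate([491, 204, 0]) cube([44, 44, 681]);
translate([1243, 204, 0]) cube([44, 44, 681]);
translate([491, 604, 0]) cube([44, 44, 681]);
translate([1243, 604, 0]) cube([44, 44, 681]);
translate([535, 204, 569]) cube([708, 44, 112]);
translate([535, 604, 569]) cube([708, 44, 112]);
translate([491, 248, 569]) cube([44, 356, 112]);
translate([1243, 248, 569]) cube([44, 356, 112]);


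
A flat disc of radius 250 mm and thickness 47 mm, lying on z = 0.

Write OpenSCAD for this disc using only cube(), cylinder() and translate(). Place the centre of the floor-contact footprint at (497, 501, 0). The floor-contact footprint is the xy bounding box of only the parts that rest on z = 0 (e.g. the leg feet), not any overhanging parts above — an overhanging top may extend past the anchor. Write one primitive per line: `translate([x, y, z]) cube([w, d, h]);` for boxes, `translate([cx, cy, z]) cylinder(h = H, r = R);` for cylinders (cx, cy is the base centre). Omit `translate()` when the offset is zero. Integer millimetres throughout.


translate([497, 501, 0]) cylinder(h = 47, r = 250);


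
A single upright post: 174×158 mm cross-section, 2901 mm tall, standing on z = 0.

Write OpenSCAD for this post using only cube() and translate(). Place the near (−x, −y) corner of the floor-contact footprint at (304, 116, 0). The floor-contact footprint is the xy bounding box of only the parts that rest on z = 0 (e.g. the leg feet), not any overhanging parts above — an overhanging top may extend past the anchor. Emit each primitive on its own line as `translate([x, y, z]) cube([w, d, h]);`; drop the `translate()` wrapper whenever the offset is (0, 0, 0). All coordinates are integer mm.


translate([304, 116, 0]) cube([174, 158, 2901]);


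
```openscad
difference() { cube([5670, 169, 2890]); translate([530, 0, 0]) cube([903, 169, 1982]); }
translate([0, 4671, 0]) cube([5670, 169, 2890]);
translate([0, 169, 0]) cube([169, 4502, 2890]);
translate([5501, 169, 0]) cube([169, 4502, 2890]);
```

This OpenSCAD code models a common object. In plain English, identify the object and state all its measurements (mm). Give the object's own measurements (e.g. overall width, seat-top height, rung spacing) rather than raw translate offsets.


A single room: four walls, each 2890 mm tall and 169 mm thick, enclosing an outside footprint 5670×4840 mm (x × y), no floor or roof. The front and back walls (−y and +y sides) run the full x-width; the side walls fit between their inner faces. A door opening 903 mm wide and 1982 mm tall is cut through the front wall from the floor up, its −x edge 530 mm from the wall's −x end.


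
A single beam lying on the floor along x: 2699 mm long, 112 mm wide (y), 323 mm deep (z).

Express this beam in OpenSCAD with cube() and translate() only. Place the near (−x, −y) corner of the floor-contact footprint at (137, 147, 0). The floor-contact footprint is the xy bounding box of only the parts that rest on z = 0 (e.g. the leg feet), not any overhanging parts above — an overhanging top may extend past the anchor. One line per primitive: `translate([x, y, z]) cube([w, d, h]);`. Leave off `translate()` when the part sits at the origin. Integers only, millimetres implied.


translate([137, 147, 0]) cube([2699, 112, 323]);


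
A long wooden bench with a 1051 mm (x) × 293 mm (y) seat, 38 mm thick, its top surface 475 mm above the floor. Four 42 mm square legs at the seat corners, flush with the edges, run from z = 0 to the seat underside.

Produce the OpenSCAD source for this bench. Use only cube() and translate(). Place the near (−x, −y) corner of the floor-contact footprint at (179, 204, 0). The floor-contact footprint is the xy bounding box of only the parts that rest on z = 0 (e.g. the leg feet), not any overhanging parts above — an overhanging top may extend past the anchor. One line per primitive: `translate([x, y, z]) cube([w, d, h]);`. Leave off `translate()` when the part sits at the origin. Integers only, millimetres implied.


translate([179, 204, 437]) cube([1051, 293, 38]);
translate([179, 204, 0]) cube([42, 42, 437]);
translate([179, 455, 0]) cube([42, 42, 437]);
translate([1188, 204, 0]) cube([42, 42, 437]);
translate([1188, 455, 0]) cube([42, 42, 437]);


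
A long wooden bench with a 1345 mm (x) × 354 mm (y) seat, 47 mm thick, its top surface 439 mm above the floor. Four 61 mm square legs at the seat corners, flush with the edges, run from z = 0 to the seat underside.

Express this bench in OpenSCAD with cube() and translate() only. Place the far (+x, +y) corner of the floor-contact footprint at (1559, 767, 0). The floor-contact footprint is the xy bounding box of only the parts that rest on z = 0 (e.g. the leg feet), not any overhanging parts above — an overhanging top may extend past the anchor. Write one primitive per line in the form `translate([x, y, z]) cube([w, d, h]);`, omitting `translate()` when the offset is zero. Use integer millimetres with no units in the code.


translate([214, 413, 392]) cube([1345, 354, 47]);
translate([214, 413, 0]) cube([61, 61, 392]);
translate([214, 706, 0]) cube([61, 61, 392]);
translate([1498, 413, 0]) cube([61, 61, 392]);
translate([1498, 706, 0]) cube([61, 61, 392]);


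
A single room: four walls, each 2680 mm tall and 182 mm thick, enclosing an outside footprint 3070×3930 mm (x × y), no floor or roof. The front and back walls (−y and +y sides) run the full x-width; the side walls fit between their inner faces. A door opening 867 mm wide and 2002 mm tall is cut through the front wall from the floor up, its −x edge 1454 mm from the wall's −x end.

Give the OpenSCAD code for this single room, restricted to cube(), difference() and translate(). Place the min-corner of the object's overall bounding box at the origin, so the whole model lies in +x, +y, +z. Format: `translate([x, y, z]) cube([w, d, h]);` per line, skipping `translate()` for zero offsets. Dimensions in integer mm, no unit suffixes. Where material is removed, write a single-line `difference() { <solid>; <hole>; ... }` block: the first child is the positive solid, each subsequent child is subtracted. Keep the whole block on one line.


difference() { cube([3070, 182, 2680]); translate([1454, 0, 0]) cube([867, 182, 2002]); }
translate([0, 3748, 0]) cube([3070, 182, 2680]);
translate([0, 182, 0]) cube([182, 3566, 2680]);
translate([2888, 182, 0]) cube([182, 3566, 2680]);


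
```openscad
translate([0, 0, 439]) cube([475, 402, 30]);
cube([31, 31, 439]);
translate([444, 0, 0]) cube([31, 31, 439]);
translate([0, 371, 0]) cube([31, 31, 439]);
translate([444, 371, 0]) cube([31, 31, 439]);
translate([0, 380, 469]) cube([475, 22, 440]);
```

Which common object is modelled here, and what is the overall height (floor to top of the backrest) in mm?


A chair. The overall height is 909 mm.

A slab on four corner posts with a tall panel at the back — a chair. The seat slab sits at z = 439 with thickness 30, and the 440 mm backrest starts at the seat top, so the overall height is 439 + 30 + 440 = 909 mm.


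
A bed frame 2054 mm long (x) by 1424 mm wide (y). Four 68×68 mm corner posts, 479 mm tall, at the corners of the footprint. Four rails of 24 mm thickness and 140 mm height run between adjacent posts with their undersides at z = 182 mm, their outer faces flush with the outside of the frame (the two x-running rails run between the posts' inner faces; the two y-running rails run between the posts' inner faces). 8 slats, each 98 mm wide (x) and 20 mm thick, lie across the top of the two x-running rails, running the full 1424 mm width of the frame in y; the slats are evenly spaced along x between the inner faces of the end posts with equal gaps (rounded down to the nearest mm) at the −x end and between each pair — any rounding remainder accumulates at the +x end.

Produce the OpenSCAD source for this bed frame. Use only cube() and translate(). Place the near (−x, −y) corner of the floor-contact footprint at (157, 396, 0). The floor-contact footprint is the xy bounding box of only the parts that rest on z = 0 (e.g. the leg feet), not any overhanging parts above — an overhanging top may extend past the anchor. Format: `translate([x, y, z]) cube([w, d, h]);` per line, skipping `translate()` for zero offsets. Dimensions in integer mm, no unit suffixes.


translate([157, 396, 0]) cube([68, 68, 479]);
translate([157, 1752, 0]) cube([68, 68, 479]);
translate([2143, 396, 0]) cube([68, 68, 479]);
translate([2143, 1752, 0]) cube([68, 68, 479]);
translate([225, 396, 182]) cube([1918, 24, 140]);
translate([225, 1796, 182]) cube([1918, 24, 140]);
translate([157, 464, 182]) cube([24, 1288, 140]);
translate([2187, 464, 182]) cube([24, 1288, 140]);
translate([351, 396, 322]) cube([98, 1424, 20]);
translate([575, 396, 322]) cube([98, 1424, 20]);
translate([799, 396, 322]) cube([98, 1424, 20]);
translate([1023, 396, 322]) cube([98, 1424, 20]);
translate([1247, 396, 322]) cube([98, 1424, 20]);
translate([1471, 396, 322]) cube([98, 1424, 20]);
translate([1695, 396, 322]) cube([98, 1424, 20]);
translate([1919, 396, 322]) cube([98, 1424, 20]);


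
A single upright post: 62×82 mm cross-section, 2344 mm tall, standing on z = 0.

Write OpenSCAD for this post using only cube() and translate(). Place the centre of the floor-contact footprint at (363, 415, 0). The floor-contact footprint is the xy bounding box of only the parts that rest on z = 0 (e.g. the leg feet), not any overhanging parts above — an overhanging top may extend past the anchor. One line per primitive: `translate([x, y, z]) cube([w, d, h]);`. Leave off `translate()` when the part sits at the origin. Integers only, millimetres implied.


translate([332, 374, 0]) cube([62, 82, 2344]);


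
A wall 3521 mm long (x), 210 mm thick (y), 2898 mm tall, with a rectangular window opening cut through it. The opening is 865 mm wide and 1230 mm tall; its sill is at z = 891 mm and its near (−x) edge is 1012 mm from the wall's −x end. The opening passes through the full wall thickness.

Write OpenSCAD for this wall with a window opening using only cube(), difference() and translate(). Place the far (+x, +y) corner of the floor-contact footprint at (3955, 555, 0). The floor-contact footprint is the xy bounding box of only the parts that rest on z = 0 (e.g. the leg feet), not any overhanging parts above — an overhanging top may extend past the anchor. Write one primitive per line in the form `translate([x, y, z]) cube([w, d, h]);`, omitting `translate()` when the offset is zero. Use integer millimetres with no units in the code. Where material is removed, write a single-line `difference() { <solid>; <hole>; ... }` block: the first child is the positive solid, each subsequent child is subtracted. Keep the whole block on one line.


difference() { translate([434, 345, 0]) cube([3521, 210, 2898]); translate([1446, 345, 891]) cube([865, 210, 1230]); }


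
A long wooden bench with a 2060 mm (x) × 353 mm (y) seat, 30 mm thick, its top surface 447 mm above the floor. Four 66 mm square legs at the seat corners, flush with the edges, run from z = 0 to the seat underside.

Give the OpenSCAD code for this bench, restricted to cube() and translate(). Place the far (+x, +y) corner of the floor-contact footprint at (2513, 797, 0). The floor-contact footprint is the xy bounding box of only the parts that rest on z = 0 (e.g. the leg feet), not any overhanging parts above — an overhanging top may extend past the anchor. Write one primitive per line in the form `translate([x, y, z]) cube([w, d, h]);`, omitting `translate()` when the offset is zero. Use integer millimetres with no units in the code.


translate([453, 444, 417]) cube([2060, 353, 30]);
translate([453, 444, 0]) cube([66, 66, 417]);
translate([453, 731, 0]) cube([66, 66, 417]);
translate([2447, 444, 0]) cube([66, 66, 417]);
translate([2447, 731, 0]) cube([66, 66, 417]);


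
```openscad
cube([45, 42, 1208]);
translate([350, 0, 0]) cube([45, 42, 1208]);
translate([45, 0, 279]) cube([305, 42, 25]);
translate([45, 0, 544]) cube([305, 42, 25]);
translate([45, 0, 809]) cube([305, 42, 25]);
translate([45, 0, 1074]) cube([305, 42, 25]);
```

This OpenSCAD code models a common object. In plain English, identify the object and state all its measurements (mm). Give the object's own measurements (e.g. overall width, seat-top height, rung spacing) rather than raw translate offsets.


A straight ladder. Two 45×42 mm vertical rails, 1208 mm tall, stand 395 mm apart (outside-to-outside) with their front faces coplanar on the −y side. 4 rungs, each 42 mm deep and 25 mm tall, span between the inner faces of the rails, front faces flush with the rails. The lowest rung's underside is at z = 279 mm and rungs are spaced 265 mm apart (underside to underside).


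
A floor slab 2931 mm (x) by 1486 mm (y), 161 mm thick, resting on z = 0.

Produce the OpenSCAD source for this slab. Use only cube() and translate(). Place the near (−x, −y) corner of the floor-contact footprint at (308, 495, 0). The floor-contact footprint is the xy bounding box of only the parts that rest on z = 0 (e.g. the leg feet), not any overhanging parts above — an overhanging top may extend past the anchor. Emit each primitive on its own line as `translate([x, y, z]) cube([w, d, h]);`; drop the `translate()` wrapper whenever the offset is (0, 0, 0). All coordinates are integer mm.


translate([308, 495, 0]) cube([2931, 1486, 161]);


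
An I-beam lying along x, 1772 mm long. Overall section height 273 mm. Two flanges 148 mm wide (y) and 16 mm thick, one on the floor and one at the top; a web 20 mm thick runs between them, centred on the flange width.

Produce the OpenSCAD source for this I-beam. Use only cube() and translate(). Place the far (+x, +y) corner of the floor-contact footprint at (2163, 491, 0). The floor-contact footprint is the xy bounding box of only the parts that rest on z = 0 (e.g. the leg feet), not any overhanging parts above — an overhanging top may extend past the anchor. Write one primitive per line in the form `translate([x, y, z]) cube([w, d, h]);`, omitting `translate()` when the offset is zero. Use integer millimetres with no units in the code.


translate([391, 343, 0]) cube([1772, 148, 16]);
translate([391, 407, 16]) cube([1772, 20, 241]);
translate([391, 343, 257]) cube([1772, 148, 16]);


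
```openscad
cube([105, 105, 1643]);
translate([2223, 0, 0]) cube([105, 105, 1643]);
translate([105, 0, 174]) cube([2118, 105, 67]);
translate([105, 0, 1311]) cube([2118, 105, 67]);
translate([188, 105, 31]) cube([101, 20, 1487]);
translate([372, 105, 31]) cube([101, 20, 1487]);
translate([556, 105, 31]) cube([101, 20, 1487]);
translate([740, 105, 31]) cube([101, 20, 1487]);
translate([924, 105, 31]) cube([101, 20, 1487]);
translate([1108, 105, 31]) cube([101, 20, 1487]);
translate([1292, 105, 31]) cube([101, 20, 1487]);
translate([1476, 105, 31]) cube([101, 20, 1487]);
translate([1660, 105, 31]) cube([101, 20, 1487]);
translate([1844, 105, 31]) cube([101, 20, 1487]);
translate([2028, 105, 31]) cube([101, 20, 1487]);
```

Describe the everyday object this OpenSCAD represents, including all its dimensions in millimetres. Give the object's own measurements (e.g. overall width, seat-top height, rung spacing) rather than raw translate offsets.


A fence section. Two 105×105 mm posts, 1643 mm tall, stand on the floor with a clear span of 2118 mm between their inner faces. Two horizontal rails of 105×67 mm section span the gap between the posts with their undersides at z = 174 mm and z = 1311 mm, flush with the posts' −y face. 11 pickets, each 101 mm wide, 20 mm thick and 1487 mm tall, are fixed to the +y face of the rails with their bottoms at z = 31 mm, spaced across the span with a 83 mm gap after the −x post and between neighbouring pickets, with 94 mm left before the +x post.


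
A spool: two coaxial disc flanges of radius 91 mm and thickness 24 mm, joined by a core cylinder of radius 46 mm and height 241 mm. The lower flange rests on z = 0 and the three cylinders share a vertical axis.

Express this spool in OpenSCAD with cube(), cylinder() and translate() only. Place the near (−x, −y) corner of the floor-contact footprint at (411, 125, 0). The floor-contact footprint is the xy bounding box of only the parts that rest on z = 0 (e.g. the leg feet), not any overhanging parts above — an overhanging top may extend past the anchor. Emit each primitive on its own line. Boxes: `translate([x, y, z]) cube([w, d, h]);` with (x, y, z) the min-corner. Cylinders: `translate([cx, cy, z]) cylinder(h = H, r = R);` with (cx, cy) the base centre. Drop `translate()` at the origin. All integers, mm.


translate([502, 216, 0]) cylinder(h = 24, r = 91);
translate([502, 216, 24]) cylinder(h = 241, r = 46);
translate([502, 216, 265]) cylinder(h = 24, r = 91);


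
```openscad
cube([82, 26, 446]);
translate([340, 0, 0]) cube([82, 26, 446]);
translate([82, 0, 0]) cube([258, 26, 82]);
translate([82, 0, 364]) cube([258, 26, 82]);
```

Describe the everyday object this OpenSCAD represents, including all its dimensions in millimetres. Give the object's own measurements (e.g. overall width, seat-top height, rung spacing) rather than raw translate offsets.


A rectangular picture frame lying in the x–z plane (depth along y). The opening is 258 mm wide (x) by 282 mm tall (z), surrounded by a border 82 mm wide on all four sides. The frame is 26 mm deep and is made of two full-height vertical stiles with two horizontal rails fitted between them.
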